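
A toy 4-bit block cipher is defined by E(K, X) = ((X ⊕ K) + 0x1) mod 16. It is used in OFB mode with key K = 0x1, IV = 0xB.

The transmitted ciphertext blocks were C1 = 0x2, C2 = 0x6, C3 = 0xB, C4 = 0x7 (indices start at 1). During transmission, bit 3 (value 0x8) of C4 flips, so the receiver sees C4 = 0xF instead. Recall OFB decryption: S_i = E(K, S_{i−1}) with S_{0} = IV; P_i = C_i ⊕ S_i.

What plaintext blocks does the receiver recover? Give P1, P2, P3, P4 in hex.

Only C4 changed, to 0xF. In OFB, a change in C_i flips the same bit in P_i only; the keystream is unaffected. Decrypting the received ciphertext:
P1: S = E(K, 0xB) = 0xB; 0x2 ⊕ 0xB = 0x9.
P2: S = E(K, 0xB) = 0xB; 0x6 ⊕ 0xB = 0xD.
P3: S = E(K, 0xB) = 0xB; 0xB ⊕ 0xB = 0x0.
P4: S = E(K, 0xB) = 0xB; 0xF ⊕ 0xB = 0x4.
Blocks that differ from the original plaintext: P4.

P1 = 0x9, P2 = 0xD, P3 = 0x0, P4 = 0x4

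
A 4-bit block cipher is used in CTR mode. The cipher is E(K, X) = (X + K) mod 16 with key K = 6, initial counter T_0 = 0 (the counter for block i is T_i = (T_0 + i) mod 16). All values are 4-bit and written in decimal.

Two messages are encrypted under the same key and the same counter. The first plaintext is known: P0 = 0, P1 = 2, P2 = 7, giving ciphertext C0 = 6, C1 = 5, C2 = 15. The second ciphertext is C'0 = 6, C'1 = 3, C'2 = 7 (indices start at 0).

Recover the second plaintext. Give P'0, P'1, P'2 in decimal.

P'0 = 0, P'1 = 4, P'2 = 15

In CTR with a reused counter, both messages share the same keystream S_i, so C_i ⊕ C'_i = P_i ⊕ P'_i and thus P'_i = P_i ⊕ C_i ⊕ C'_i.
P'0: 0 ⊕ 6 ⊕ 6 = 0.
P'1: 2 ⊕ 5 ⊕ 3 = 4.
P'2: 7 ⊕ 15 ⊕ 7 = 15.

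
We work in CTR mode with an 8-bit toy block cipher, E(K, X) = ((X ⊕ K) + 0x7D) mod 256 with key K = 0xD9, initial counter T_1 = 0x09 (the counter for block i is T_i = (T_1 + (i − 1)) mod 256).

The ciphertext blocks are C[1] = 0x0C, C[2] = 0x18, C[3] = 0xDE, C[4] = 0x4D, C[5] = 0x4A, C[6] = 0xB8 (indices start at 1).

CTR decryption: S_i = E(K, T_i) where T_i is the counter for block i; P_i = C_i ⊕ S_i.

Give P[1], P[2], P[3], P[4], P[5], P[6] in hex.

P[1] = 0x41, P[2] = 0x48, P[3] = 0x91, P[4] = 0x1F, P[5] = 0x1B, P[6] = 0xEC

P[1]: T = 0x09, S = E(K, T) = 0x4D; 0x0C ⊕ 0x4D = 0x41.
P[2]: T = 0x0A, S = E(K, T) = 0x50; 0x18 ⊕ 0x50 = 0x48.
P[3]: T = 0x0B, S = E(K, T) = 0x4F; 0xDE ⊕ 0x4F = 0x91.
P[4]: T = 0x0C, S = E(K, T) = 0x52; 0x4D ⊕ 0x52 = 0x1F.
P[5]: T = 0x0D, S = E(K, T) = 0x51; 0x4A ⊕ 0x51 = 0x1B.
P[6]: T = 0x0E, S = E(K, T) = 0x54; 0xB8 ⊕ 0x54 = 0xEC.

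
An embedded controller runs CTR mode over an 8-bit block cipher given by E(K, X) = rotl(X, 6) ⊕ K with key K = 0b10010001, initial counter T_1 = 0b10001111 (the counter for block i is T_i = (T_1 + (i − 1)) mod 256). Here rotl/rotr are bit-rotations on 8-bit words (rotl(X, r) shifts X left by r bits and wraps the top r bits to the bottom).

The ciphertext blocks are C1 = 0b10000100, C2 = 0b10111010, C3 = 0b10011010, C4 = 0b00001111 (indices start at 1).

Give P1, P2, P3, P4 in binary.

CTR decryption: S_i = E(K, T_i) where T_i is the counter for block i; P_i = C_i ⊕ S_i.
P1: T = 0b10001111, S = E(K, T) = 0b01110010; 0b10000100 ⊕ 0b01110010 = 0b11110110.
P2: T = 0b10010000, S = E(K, T) = 0b10110101; 0b10111010 ⊕ 0b10110101 = 0b00001111.
P3: T = 0b10010001, S = E(K, T) = 0b11110101; 0b10011010 ⊕ 0b11110101 = 0b01101111.
P4: T = 0b10010010, S = E(K, T) = 0b00110101; 0b00001111 ⊕ 0b00110101 = 0b00111010.

P1 = 0b11110110, P2 = 0b00001111, P3 = 0b01101111, P4 = 0b00111010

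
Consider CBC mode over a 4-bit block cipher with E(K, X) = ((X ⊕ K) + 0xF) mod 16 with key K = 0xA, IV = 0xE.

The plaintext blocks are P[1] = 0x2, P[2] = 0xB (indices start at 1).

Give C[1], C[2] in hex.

C[1] = 0x5, C[2] = 0x3

CBC encryption: C_i = E(K, P_i ⊕ C_{i−1}), with C_{0} = IV.
C[1]: P[1] ⊕ 0xE = 0xC; E(K, 0xC) = 0x5.
C[2]: P[2] ⊕ 0x5 = 0xE; E(K, 0xE) = 0x3.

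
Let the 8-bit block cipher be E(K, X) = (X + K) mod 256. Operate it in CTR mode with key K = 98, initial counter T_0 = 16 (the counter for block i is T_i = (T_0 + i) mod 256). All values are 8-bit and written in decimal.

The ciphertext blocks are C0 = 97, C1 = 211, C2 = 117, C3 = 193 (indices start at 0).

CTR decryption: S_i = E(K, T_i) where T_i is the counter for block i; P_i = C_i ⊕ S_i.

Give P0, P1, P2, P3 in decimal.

P0: T = 16, S = E(K, T) = 114; 97 ⊕ 114 = 19.
P1: T = 17, S = E(K, T) = 115; 211 ⊕ 115 = 160.
P2: T = 18, S = E(K, T) = 116; 117 ⊕ 116 = 1.
P3: T = 19, S = E(K, T) = 117; 193 ⊕ 117 = 180.

P0 = 19, P1 = 160, P2 = 1, P3 = 180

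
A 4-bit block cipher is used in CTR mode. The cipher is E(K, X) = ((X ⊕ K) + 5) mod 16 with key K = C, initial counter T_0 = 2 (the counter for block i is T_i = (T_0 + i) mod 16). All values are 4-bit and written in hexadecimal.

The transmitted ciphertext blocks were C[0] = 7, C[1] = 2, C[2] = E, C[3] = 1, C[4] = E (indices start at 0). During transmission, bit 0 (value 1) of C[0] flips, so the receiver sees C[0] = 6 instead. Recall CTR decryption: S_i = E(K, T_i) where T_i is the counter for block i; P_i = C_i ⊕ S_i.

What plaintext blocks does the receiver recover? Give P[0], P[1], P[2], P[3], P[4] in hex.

Only C[0] changed, to 6. In CTR, a change in C_i flips the same bit in P_i only; the keystream is unaffected. Decrypting the received ciphertext:
P[0]: T = 2, S = E(K, T) = 3; 6 ⊕ 3 = 5.
P[1]: T = 3, S = E(K, T) = 4; 2 ⊕ 4 = 6.
P[2]: T = 4, S = E(K, T) = D; E ⊕ D = 3.
P[3]: T = 5, S = E(K, T) = E; 1 ⊕ E = F.
P[4]: T = 6, S = E(K, T) = F; E ⊕ F = 1.
Blocks that differ from the original plaintext: P[0].

P[0] = 5, P[1] = 6, P[2] = 3, P[3] = F, P[4] = 1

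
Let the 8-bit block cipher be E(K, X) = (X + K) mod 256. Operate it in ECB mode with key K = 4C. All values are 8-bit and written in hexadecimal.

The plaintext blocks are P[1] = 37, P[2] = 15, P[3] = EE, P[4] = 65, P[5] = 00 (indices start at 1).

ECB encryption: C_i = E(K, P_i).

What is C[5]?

C[5]: E(K, 00) = 4C.

C[5] = 4C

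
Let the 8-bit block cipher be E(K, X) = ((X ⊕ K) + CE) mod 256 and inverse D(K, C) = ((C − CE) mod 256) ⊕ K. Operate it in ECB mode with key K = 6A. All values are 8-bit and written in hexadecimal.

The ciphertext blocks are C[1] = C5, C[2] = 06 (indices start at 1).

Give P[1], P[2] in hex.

P[1] = 9D, P[2] = 52

ECB decryption: P_i = D(K, C_i).
P[1]: D(K, C5) = 9D.
P[2]: D(K, 06) = 52.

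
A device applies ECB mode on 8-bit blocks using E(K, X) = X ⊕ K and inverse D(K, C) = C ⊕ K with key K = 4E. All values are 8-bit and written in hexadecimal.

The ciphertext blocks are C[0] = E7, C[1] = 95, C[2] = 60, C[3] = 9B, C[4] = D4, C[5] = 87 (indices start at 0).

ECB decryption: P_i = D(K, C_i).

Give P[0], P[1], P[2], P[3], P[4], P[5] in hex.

P[0]: D(K, E7) = A9.
P[1]: D(K, 95) = DB.
P[2]: D(K, 60) = 2E.
P[3]: D(K, 9B) = D5.
P[4]: D(K, D4) = 9A.
P[5]: D(K, 87) = C9.

P[0] = A9, P[1] = DB, P[2] = 2E, P[3] = D5, P[4] = 9A, P[5] = C9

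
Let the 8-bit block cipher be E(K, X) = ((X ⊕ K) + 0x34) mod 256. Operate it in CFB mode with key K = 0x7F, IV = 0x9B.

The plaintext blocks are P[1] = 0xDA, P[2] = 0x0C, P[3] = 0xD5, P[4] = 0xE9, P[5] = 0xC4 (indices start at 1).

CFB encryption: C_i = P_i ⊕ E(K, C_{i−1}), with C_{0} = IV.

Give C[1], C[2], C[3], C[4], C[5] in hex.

C[1]: E(K, 0x9B) = 0x18; 0xDA ⊕ 0x18 = 0xC2.
C[2]: E(K, 0xC2) = 0xF1; 0x0C ⊕ 0xF1 = 0xFD.
C[3]: E(K, 0xFD) = 0xB6; 0xD5 ⊕ 0xB6 = 0x63.
C[4]: E(K, 0x63) = 0x50; 0xE9 ⊕ 0x50 = 0xB9.
C[5]: E(K, 0xB9) = 0xFA; 0xC4 ⊕ 0xFA = 0x3E.

C[1] = 0xC2, C[2] = 0xFD, C[3] = 0x63, C[4] = 0xB9, C[5] = 0x3E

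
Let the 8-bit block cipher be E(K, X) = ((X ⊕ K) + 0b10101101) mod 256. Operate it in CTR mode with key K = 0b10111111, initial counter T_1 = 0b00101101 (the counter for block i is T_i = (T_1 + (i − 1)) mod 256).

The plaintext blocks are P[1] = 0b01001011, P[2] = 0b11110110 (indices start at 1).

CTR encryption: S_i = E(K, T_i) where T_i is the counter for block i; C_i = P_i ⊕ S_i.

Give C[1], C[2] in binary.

C[1] = 0b01110100, C[2] = 0b11001000

C[1]: T = 0b00101101, S = E(K, T) = 0b00111111; 0b01001011 ⊕ 0b00111111 = 0b01110100.
C[2]: T = 0b00101110, S = E(K, T) = 0b00111110; 0b11110110 ⊕ 0b00111110 = 0b11001000.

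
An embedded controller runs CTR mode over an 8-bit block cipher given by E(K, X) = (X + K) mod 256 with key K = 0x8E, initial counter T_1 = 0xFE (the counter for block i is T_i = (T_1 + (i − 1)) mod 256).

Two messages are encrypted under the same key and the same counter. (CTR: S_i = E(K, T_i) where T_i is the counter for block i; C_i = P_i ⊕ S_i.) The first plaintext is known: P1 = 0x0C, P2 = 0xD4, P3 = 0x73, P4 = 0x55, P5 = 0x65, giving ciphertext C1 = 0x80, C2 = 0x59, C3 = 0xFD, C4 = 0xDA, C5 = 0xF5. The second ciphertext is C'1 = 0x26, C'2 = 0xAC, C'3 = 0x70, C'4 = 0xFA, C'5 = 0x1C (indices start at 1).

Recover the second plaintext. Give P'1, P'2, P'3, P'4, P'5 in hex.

In CTR with a reused counter, both messages share the same keystream S_i, so C_i ⊕ C'_i = P_i ⊕ P'_i and thus P'_i = P_i ⊕ C_i ⊕ C'_i.
P'1: 0x0C ⊕ 0x80 ⊕ 0x26 = 0xAA.
P'2: 0xD4 ⊕ 0x59 ⊕ 0xAC = 0x21.
P'3: 0x73 ⊕ 0xFD ⊕ 0x70 = 0xFE.
P'4: 0x55 ⊕ 0xDA ⊕ 0xFA = 0x75.
P'5: 0x65 ⊕ 0xF5 ⊕ 0x1C = 0x8C.

P'1 = 0xAA, P'2 = 0x21, P'3 = 0xFE, P'4 = 0x75, P'5 = 0x8C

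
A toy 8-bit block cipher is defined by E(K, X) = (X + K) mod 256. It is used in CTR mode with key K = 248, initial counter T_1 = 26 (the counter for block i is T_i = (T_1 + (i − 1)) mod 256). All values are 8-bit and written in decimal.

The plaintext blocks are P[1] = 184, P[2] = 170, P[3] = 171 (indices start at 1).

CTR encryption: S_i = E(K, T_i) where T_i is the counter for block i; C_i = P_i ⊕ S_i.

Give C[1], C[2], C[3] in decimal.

C[1]: T = 26, S = E(K, T) = 18; 184 ⊕ 18 = 170.
C[2]: T = 27, S = E(K, T) = 19; 170 ⊕ 19 = 185.
C[3]: T = 28, S = E(K, T) = 20; 171 ⊕ 20 = 191.

C[1] = 170, C[2] = 185, C[3] = 191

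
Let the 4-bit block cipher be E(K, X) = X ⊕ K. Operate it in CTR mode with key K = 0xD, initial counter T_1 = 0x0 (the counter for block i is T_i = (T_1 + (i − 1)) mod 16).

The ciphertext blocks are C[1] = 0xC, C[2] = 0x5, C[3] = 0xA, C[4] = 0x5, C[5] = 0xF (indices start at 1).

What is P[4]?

P[4] = 0xB

CTR decryption: S_i = E(K, T_i) where T_i is the counter for block i; P_i = C_i ⊕ S_i.
P[4]: T = 0x3, S = E(K, T) = 0xE; 0x5 ⊕ 0xE = 0xB.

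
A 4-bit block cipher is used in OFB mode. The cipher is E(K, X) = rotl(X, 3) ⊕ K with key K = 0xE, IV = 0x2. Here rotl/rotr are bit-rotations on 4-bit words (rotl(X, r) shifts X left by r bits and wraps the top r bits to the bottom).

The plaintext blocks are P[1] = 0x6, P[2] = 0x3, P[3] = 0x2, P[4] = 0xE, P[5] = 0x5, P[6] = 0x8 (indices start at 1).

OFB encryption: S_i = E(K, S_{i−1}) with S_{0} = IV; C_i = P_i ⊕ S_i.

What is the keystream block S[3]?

0x6

C[1]: S = E(K, 0x2) = 0xF; 0x6 ⊕ 0xF = 0x9.
C[2]: S = E(K, 0xF) = 0x1; 0x3 ⊕ 0x1 = 0x2.
C[3]: S = E(K, 0x1) = 0x6; 0x2 ⊕ 0x6 = 0x4.
So S[3] = 0x6.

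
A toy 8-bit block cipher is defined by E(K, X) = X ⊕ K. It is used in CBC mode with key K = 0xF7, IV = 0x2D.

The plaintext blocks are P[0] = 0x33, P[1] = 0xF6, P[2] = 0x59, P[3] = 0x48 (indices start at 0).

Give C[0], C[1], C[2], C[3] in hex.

C[0] = 0xE9, C[1] = 0xE8, C[2] = 0x46, C[3] = 0xF9

CBC encryption: C_i = E(K, P_i ⊕ C_{i−1}), with C_{−1} = IV.
C[0]: P[0] ⊕ 0x2D = 0x1E; E(K, 0x1E) = 0xE9.
C[1]: P[1] ⊕ 0xE9 = 0x1F; E(K, 0x1F) = 0xE8.
C[2]: P[2] ⊕ 0xE8 = 0xB1; E(K, 0xB1) = 0x46.
C[3]: P[3] ⊕ 0x46 = 0x0E; E(K, 0x0E) = 0xF9.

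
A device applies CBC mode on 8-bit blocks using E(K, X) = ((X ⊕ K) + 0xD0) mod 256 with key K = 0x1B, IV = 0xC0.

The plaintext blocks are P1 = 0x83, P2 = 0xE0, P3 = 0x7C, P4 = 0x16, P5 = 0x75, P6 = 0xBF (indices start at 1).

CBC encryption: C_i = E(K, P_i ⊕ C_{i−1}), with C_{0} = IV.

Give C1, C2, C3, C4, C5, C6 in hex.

C1: P1 ⊕ 0xC0 = 0x43; E(K, 0x43) = 0x28.
C2: P2 ⊕ 0x28 = 0xC8; E(K, 0xC8) = 0xA3.
C3: P3 ⊕ 0xA3 = 0xDF; E(K, 0xDF) = 0x94.
C4: P4 ⊕ 0x94 = 0x82; E(K, 0x82) = 0x69.
C5: P5 ⊕ 0x69 = 0x1C; E(K, 0x1C) = 0xD7.
C6: P6 ⊕ 0xD7 = 0x68; E(K, 0x68) = 0x43.

C1 = 0x28, C2 = 0xA3, C3 = 0x94, C4 = 0x69, C5 = 0xD7, C6 = 0x43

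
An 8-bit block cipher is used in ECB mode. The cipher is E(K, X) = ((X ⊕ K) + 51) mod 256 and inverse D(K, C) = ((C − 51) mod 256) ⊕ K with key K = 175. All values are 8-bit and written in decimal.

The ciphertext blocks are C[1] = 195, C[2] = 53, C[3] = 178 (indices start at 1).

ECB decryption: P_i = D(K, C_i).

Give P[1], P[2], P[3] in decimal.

P[1] = 63, P[2] = 173, P[3] = 208

P[1]: D(K, 195) = 63.
P[2]: D(K, 53) = 173.
P[3]: D(K, 178) = 208.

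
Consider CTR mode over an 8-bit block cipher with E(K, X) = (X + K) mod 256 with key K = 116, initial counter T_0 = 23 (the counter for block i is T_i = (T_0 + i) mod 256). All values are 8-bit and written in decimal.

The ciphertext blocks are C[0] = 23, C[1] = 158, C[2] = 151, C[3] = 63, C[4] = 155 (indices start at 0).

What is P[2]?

P[2] = 26

CTR decryption: S_i = E(K, T_i) where T_i is the counter for block i; P_i = C_i ⊕ S_i.
P[2]: T = 25, S = E(K, T) = 141; 151 ⊕ 141 = 26.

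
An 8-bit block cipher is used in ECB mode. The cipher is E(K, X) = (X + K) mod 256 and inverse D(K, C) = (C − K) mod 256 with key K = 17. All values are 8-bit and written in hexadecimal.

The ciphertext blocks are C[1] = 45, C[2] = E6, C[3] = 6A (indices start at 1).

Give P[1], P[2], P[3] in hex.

P[1] = 2E, P[2] = CF, P[3] = 53

ECB decryption: P_i = D(K, C_i).
P[1]: D(K, 45) = 2E.
P[2]: D(K, E6) = CF.
P[3]: D(K, 6A) = 53.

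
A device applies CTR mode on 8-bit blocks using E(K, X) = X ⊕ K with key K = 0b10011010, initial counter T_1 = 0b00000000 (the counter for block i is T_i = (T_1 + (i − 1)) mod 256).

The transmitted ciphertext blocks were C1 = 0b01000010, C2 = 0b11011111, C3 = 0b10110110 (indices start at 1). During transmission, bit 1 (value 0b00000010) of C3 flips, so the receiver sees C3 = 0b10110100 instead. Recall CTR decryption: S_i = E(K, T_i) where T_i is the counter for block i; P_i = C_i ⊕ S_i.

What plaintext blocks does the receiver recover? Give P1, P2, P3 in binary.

Only C3 changed, to 0b10110100. In CTR, a change in C_i flips the same bit in P_i only; the keystream is unaffected. Decrypting the received ciphertext:
P1: T = 0b00000000, S = E(K, T) = 0b10011010; 0b01000010 ⊕ 0b10011010 = 0b11011000.
P2: T = 0b00000001, S = E(K, T) = 0b10011011; 0b11011111 ⊕ 0b10011011 = 0b01000100.
P3: T = 0b00000010, S = E(K, T) = 0b10011000; 0b10110100 ⊕ 0b10011000 = 0b00101100.
Blocks that differ from the original plaintext: P3.

P1 = 0b11011000, P2 = 0b01000100, P3 = 0b00101100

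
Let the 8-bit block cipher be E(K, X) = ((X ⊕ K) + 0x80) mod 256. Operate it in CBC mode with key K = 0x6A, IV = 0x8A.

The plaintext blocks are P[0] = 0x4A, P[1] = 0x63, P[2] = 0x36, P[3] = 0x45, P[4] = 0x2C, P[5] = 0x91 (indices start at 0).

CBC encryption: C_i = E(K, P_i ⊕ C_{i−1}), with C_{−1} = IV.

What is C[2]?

C[2] = 0x7F

C[0]: P[0] ⊕ 0x8A = 0xC0; E(K, 0xC0) = 0x2A.
C[1]: P[1] ⊕ 0x2A = 0x49; E(K, 0x49) = 0xA3.
C[2]: P[2] ⊕ 0xA3 = 0x95; E(K, 0x95) = 0x7F.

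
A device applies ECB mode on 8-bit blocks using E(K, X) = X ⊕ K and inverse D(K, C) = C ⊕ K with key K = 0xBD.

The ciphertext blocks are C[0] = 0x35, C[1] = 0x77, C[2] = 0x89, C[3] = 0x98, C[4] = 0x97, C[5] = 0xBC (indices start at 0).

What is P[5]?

ECB decryption: P_i = D(K, C_i).
P[5]: D(K, 0xBC) = 0x01.

P[5] = 0x01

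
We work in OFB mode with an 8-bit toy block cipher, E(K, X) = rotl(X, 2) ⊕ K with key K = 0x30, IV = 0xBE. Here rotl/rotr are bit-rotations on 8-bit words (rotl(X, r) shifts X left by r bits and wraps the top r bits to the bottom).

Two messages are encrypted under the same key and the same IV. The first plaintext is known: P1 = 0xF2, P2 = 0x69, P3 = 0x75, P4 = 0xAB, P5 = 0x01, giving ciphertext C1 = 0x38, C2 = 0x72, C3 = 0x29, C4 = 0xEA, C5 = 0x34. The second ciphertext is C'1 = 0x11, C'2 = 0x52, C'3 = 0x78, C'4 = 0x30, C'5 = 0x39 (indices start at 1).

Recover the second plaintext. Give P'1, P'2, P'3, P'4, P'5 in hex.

In OFB with a reused IV, both messages share the same keystream S_i, so C_i ⊕ C'_i = P_i ⊕ P'_i and thus P'_i = P_i ⊕ C_i ⊕ C'_i.
P'1: 0xF2 ⊕ 0x38 ⊕ 0x11 = 0xDB.
P'2: 0x69 ⊕ 0x72 ⊕ 0x52 = 0x49.
P'3: 0x75 ⊕ 0x29 ⊕ 0x78 = 0x24.
P'4: 0xAB ⊕ 0xEA ⊕ 0x30 = 0x71.
P'5: 0x01 ⊕ 0x34 ⊕ 0x39 = 0x0C.

P'1 = 0xDB, P'2 = 0x49, P'3 = 0x24, P'4 = 0x71, P'5 = 0x0C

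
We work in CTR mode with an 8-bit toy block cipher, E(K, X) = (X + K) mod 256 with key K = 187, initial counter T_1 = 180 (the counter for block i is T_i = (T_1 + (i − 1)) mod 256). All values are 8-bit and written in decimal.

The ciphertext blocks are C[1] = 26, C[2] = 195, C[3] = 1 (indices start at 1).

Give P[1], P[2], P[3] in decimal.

P[1] = 117, P[2] = 179, P[3] = 112

CTR decryption: S_i = E(K, T_i) where T_i is the counter for block i; P_i = C_i ⊕ S_i.
P[1]: T = 180, S = E(K, T) = 111; 26 ⊕ 111 = 117.
P[2]: T = 181, S = E(K, T) = 112; 195 ⊕ 112 = 179.
P[3]: T = 182, S = E(K, T) = 113; 1 ⊕ 113 = 112.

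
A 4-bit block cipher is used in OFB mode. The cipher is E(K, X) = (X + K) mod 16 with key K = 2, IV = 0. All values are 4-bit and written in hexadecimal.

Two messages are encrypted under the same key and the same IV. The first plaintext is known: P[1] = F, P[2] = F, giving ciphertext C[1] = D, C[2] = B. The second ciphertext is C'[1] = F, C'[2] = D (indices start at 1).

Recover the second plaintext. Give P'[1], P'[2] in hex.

P'[1] = D, P'[2] = 9

In OFB with a reused IV, both messages share the same keystream S_i, so C_i ⊕ C'_i = P_i ⊕ P'_i and thus P'_i = P_i ⊕ C_i ⊕ C'_i.
P'[1]: F ⊕ D ⊕ F = D.
P'[2]: F ⊕ B ⊕ D = 9.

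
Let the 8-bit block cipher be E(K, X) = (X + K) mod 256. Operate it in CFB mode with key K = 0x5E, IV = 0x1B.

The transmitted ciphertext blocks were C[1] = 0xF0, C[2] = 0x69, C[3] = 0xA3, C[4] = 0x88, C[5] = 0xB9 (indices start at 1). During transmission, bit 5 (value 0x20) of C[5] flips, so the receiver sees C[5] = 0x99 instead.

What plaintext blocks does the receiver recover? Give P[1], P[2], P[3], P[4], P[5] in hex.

CFB decryption: P_i = C_i ⊕ E(K, C_{i−1}), with C_{0} = IV.
Only C[5] changed, to 0x99. In CFB, a change in C_i flips the same bit in P_i and garbles P_{i+1}. Decrypting the received ciphertext:
P[1]: E(K, 0x1B) = 0x79; 0xF0 ⊕ 0x79 = 0x89.
P[2]: E(K, 0xF0) = 0x4E; 0x69 ⊕ 0x4E = 0x27.
P[3]: E(K, 0x69) = 0xC7; 0xA3 ⊕ 0xC7 = 0x64.
P[4]: E(K, 0xA3) = 0x01; 0x88 ⊕ 0x01 = 0x89.
P[5]: E(K, 0x88) = 0xE6; 0x99 ⊕ 0xE6 = 0x7F.
Blocks that differ from the original plaintext: P[5].

P[1] = 0x89, P[2] = 0x27, P[3] = 0x64, P[4] = 0x89, P[5] = 0x7F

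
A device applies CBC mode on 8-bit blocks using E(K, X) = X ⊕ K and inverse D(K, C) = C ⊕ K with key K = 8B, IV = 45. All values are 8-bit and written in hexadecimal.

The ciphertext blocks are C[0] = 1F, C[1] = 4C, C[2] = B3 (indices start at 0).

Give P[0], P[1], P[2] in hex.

CBC decryption: P_i = D(K, C_i) ⊕ C_{i−1}, with C_{−1} = IV.
P[0]: D(K, 1F) = 94; 94 ⊕ 45 = D1.
P[1]: D(K, 4C) = C7; C7 ⊕ 1F = D8.
P[2]: D(K, B3) = 38; 38 ⊕ 4C = 74.

P[0] = D1, P[1] = D8, P[2] = 74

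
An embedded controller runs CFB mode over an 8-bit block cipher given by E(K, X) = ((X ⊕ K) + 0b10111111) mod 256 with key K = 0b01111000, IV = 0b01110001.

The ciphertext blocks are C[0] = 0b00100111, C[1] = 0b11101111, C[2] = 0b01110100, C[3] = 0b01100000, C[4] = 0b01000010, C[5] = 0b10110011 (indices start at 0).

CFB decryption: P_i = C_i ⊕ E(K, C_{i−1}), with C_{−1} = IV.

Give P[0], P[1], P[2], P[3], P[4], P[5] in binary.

P[0] = 0b11101111, P[1] = 0b11110001, P[2] = 0b00100010, P[3] = 0b10101011, P[4] = 0b10010101, P[5] = 0b01001010

P[0]: E(K, 0b01110001) = 0b11001000; 0b00100111 ⊕ 0b11001000 = 0b11101111.
P[1]: E(K, 0b00100111) = 0b00011110; 0b11101111 ⊕ 0b00011110 = 0b11110001.
P[2]: E(K, 0b11101111) = 0b01010110; 0b01110100 ⊕ 0b01010110 = 0b00100010.
P[3]: E(K, 0b01110100) = 0b11001011; 0b01100000 ⊕ 0b11001011 = 0b10101011.
P[4]: E(K, 0b01100000) = 0b11010111; 0b01000010 ⊕ 0b11010111 = 0b10010101.
P[5]: E(K, 0b01000010) = 0b11111001; 0b10110011 ⊕ 0b11111001 = 0b01001010.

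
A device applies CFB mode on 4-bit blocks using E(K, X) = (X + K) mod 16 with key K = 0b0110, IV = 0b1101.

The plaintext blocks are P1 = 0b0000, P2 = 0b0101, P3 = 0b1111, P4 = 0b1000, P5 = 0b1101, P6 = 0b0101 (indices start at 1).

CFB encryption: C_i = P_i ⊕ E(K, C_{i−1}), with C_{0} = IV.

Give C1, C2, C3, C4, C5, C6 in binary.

C1 = 0b0011, C2 = 0b1100, C3 = 0b1101, C4 = 0b1011, C5 = 0b1100, C6 = 0b0111

C1: E(K, 0b1101) = 0b0011; 0b0000 ⊕ 0b0011 = 0b0011.
C2: E(K, 0b0011) = 0b1001; 0b0101 ⊕ 0b1001 = 0b1100.
C3: E(K, 0b1100) = 0b0010; 0b1111 ⊕ 0b0010 = 0b1101.
C4: E(K, 0b1101) = 0b0011; 0b1000 ⊕ 0b0011 = 0b1011.
C5: E(K, 0b1011) = 0b0001; 0b1101 ⊕ 0b0001 = 0b1100.
C6: E(K, 0b1100) = 0b0010; 0b0101 ⊕ 0b0010 = 0b0111.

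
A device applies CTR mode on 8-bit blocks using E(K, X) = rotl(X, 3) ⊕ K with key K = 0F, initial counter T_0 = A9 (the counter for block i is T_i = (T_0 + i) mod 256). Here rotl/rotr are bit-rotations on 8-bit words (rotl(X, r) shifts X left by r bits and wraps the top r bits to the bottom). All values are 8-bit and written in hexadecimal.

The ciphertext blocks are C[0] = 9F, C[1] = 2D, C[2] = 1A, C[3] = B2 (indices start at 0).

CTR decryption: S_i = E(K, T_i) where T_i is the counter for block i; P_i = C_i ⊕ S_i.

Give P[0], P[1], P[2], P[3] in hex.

P[0] = DD, P[1] = 77, P[2] = 48, P[3] = D8

P[0]: T = A9, S = E(K, T) = 42; 9F ⊕ 42 = DD.
P[1]: T = AA, S = E(K, T) = 5A; 2D ⊕ 5A = 77.
P[2]: T = AB, S = E(K, T) = 52; 1A ⊕ 52 = 48.
P[3]: T = AC, S = E(K, T) = 6A; B2 ⊕ 6A = D8.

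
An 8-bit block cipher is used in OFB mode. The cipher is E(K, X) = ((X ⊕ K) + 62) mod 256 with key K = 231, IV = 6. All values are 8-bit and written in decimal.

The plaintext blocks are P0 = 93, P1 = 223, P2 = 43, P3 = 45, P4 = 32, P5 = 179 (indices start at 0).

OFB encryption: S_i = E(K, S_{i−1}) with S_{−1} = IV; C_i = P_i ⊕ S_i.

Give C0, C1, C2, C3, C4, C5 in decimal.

C0: S = E(K, 6) = 31; 93 ⊕ 31 = 66.
C1: S = E(K, 31) = 54; 223 ⊕ 54 = 233.
C2: S = E(K, 54) = 15; 43 ⊕ 15 = 36.
C3: S = E(K, 15) = 38; 45 ⊕ 38 = 11.
C4: S = E(K, 38) = 255; 32 ⊕ 255 = 223.
C5: S = E(K, 255) = 86; 179 ⊕ 86 = 229.

C0 = 66, C1 = 233, C2 = 36, C3 = 11, C4 = 223, C5 = 229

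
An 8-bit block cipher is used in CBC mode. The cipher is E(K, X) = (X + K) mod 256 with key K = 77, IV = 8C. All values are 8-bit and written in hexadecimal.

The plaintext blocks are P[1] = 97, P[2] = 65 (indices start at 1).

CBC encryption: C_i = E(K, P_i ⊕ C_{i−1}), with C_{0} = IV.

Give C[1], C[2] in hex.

C[1]: P[1] ⊕ 8C = 1B; E(K, 1B) = 92.
C[2]: P[2] ⊕ 92 = F7; E(K, F7) = 6E.

C[1] = 92, C[2] = 6E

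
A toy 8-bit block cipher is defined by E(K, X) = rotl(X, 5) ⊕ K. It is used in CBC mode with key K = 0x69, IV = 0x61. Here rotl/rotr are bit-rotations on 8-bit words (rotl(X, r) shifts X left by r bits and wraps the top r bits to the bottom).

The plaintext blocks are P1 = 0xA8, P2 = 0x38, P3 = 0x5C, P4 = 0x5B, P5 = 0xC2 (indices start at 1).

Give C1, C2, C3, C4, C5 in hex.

CBC encryption: C_i = E(K, P_i ⊕ C_{i−1}), with C_{0} = IV.
C1: P1 ⊕ 0x61 = 0xC9; E(K, 0xC9) = 0x50.
C2: P2 ⊕ 0x50 = 0x68; E(K, 0x68) = 0x64.
C3: P3 ⊕ 0x64 = 0x38; E(K, 0x38) = 0x6E.
C4: P4 ⊕ 0x6E = 0x35; E(K, 0x35) = 0xCF.
C5: P5 ⊕ 0xCF = 0x0D; E(K, 0x0D) = 0xC8.

C1 = 0x50, C2 = 0x64, C3 = 0x6E, C4 = 0xCF, C5 = 0xC8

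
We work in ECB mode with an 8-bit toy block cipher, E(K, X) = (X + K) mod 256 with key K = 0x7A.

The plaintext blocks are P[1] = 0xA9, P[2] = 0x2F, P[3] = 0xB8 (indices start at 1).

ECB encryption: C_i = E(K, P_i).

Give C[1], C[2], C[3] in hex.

C[1]: E(K, 0xA9) = 0x23.
C[2]: E(K, 0x2F) = 0xA9.
C[3]: E(K, 0xB8) = 0x32.

C[1] = 0x23, C[2] = 0xA9, C[3] = 0x32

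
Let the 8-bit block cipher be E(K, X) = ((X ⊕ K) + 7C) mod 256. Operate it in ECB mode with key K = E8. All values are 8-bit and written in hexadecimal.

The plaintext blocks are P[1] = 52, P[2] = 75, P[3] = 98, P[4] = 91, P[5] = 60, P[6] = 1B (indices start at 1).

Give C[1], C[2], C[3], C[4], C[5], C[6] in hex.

C[1] = 36, C[2] = 19, C[3] = EC, C[4] = F5, C[5] = 04, C[6] = 6F

ECB encryption: C_i = E(K, P_i).
C[1]: E(K, 52) = 36.
C[2]: E(K, 75) = 19.
C[3]: E(K, 98) = EC.
C[4]: E(K, 91) = F5.
C[5]: E(K, 60) = 04.
C[6]: E(K, 1B) = 6F.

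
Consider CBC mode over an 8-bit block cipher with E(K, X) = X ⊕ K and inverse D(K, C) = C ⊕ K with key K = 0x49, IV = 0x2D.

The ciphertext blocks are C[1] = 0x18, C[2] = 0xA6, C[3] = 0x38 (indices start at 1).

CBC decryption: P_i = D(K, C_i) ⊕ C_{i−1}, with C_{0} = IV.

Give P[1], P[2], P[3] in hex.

P[1]: D(K, 0x18) = 0x51; 0x51 ⊕ 0x2D = 0x7C.
P[2]: D(K, 0xA6) = 0xEF; 0xEF ⊕ 0x18 = 0xF7.
P[3]: D(K, 0x38) = 0x71; 0x71 ⊕ 0xA6 = 0xD7.

P[1] = 0x7C, P[2] = 0xF7, P[3] = 0xD7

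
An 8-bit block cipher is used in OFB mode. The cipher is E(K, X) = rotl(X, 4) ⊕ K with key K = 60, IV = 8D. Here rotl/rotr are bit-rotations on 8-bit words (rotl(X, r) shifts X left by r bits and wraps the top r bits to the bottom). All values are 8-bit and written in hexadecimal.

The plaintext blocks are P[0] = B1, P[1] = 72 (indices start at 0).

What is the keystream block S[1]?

EB

OFB encryption: S_i = E(K, S_{i−1}) with S_{−1} = IV; C_i = P_i ⊕ S_i.
C[0]: S = E(K, 8D) = B8; B1 ⊕ B8 = 09.
C[1]: S = E(K, B8) = EB; 72 ⊕ EB = 99.
So S[1] = EB.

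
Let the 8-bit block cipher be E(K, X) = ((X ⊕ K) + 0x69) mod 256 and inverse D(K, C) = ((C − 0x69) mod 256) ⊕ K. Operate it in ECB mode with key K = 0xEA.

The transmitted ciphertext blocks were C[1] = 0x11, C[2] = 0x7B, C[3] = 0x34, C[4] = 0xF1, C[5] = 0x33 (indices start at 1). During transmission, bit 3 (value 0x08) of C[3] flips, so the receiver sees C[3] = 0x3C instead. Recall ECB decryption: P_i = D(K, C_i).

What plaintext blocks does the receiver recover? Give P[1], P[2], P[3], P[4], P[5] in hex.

P[1] = 0x42, P[2] = 0xF8, P[3] = 0x39, P[4] = 0x62, P[5] = 0x20

Only C[3] changed, to 0x3C. In ECB, a change in C_i affects only P_i. Decrypting the received ciphertext:
P[1]: D(K, 0x11) = 0x42.
P[2]: D(K, 0x7B) = 0xF8.
P[3]: D(K, 0x3C) = 0x39.
P[4]: D(K, 0xF1) = 0x62.
P[5]: D(K, 0x33) = 0x20.
Blocks that differ from the original plaintext: P[3].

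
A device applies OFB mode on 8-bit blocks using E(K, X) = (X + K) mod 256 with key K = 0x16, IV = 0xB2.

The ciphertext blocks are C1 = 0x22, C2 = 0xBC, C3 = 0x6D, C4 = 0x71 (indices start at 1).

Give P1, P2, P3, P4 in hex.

P1 = 0xEA, P2 = 0x62, P3 = 0x99, P4 = 0x7B

OFB decryption: S_i = E(K, S_{i−1}) with S_{0} = IV; P_i = C_i ⊕ S_i.
P1: S = E(K, 0xB2) = 0xC8; 0x22 ⊕ 0xC8 = 0xEA.
P2: S = E(K, 0xC8) = 0xDE; 0xBC ⊕ 0xDE = 0x62.
P3: S = E(K, 0xDE) = 0xF4; 0x6D ⊕ 0xF4 = 0x99.
P4: S = E(K, 0xF4) = 0x0A; 0x71 ⊕ 0x0A = 0x7B.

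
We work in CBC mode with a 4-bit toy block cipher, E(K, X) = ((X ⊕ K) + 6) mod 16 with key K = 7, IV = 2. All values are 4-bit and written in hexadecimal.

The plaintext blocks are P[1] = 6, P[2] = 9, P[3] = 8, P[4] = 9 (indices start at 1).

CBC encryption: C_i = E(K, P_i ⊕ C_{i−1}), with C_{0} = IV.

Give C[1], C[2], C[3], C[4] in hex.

C[1] = 9, C[2] = D, C[3] = 8, C[4] = C

C[1]: P[1] ⊕ 2 = 4; E(K, 4) = 9.
C[2]: P[2] ⊕ 9 = 0; E(K, 0) = D.
C[3]: P[3] ⊕ D = 5; E(K, 5) = 8.
C[4]: P[4] ⊕ 8 = 1; E(K, 1) = C.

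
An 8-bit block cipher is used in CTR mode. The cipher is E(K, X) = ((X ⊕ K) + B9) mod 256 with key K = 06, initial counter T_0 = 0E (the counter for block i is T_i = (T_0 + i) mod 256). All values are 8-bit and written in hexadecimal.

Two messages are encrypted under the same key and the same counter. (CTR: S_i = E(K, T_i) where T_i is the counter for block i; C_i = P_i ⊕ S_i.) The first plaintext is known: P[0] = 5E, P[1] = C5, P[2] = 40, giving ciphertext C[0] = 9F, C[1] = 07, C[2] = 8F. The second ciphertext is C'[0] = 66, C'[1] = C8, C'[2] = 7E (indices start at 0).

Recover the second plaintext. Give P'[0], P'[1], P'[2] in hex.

P'[0] = A7, P'[1] = 0A, P'[2] = B1

In CTR with a reused counter, both messages share the same keystream S_i, so C_i ⊕ C'_i = P_i ⊕ P'_i and thus P'_i = P_i ⊕ C_i ⊕ C'_i.
P'[0]: 5E ⊕ 9F ⊕ 66 = A7.
P'[1]: C5 ⊕ 07 ⊕ C8 = 0A.
P'[2]: 40 ⊕ 8F ⊕ 7E = B1.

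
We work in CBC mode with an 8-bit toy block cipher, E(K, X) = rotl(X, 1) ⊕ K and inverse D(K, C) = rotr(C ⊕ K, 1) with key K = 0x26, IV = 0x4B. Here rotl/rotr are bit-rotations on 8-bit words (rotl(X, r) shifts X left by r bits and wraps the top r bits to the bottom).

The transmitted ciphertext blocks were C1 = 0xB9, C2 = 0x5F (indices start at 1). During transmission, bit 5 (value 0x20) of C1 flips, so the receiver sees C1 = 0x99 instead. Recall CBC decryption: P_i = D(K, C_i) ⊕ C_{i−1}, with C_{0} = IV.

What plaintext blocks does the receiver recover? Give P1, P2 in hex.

P1 = 0x94, P2 = 0x25

Only C1 changed, to 0x99. In CBC, a change in C_i garbles P_i and flips the same bit in P_{i+1}. Decrypting the received ciphertext:
P1: D(K, 0x99) = 0xDF; 0xDF ⊕ 0x4B = 0x94.
P2: D(K, 0x5F) = 0xBC; 0xBC ⊕ 0x99 = 0x25.
Blocks that differ from the original plaintext: P1, P2.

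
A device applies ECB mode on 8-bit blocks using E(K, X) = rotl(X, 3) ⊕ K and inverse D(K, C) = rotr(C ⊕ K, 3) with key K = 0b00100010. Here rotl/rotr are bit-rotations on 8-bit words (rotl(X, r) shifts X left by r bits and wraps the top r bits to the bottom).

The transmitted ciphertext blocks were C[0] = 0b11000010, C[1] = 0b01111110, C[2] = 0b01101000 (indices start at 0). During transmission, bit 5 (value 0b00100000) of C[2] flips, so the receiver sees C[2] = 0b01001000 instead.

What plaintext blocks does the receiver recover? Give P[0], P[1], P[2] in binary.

ECB decryption: P_i = D(K, C_i).
Only C[2] changed, to 0b01001000. In ECB, a change in C_i affects only P_i. Decrypting the received ciphertext:
P[0]: D(K, 0b11000010) = 0b00011100.
P[1]: D(K, 0b01111110) = 0b10001011.
P[2]: D(K, 0b01001000) = 0b01001101.
Blocks that differ from the original plaintext: P[2].

P[0] = 0b00011100, P[1] = 0b10001011, P[2] = 0b01001101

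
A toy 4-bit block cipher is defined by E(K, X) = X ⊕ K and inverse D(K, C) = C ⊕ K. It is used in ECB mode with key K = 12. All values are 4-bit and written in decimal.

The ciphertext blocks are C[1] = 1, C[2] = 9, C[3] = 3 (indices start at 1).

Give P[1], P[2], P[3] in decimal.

P[1] = 13, P[2] = 5, P[3] = 15

ECB decryption: P_i = D(K, C_i).
P[1]: D(K, 1) = 13.
P[2]: D(K, 9) = 5.
P[3]: D(K, 3) = 15.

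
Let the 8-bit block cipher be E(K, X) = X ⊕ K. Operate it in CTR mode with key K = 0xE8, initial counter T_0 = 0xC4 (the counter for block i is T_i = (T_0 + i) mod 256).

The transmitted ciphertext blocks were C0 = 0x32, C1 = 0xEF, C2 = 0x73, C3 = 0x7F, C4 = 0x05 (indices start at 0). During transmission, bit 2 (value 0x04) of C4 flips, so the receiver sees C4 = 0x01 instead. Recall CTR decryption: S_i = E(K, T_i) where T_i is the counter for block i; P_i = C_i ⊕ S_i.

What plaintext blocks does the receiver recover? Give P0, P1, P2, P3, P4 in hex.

Only C4 changed, to 0x01. In CTR, a change in C_i flips the same bit in P_i only; the keystream is unaffected. Decrypting the received ciphertext:
P0: T = 0xC4, S = E(K, T) = 0x2C; 0x32 ⊕ 0x2C = 0x1E.
P1: T = 0xC5, S = E(K, T) = 0x2D; 0xEF ⊕ 0x2D = 0xC2.
P2: T = 0xC6, S = E(K, T) = 0x2E; 0x73 ⊕ 0x2E = 0x5D.
P3: T = 0xC7, S = E(K, T) = 0x2F; 0x7F ⊕ 0x2F = 0x50.
P4: T = 0xC8, S = E(K, T) = 0x20; 0x01 ⊕ 0x20 = 0x21.
Blocks that differ from the original plaintext: P4.

P0 = 0x1E, P1 = 0xC2, P2 = 0x5D, P3 = 0x50, P4 = 0x21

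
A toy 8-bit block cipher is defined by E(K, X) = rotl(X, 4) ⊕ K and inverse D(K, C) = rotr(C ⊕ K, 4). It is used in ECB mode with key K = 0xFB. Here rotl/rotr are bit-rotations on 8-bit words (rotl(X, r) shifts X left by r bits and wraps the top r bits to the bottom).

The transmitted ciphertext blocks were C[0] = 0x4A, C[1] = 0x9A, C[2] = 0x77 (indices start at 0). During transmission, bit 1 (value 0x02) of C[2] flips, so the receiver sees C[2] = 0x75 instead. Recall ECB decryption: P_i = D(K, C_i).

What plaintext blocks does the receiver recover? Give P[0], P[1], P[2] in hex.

P[0] = 0x1B, P[1] = 0x16, P[2] = 0xE8

Only C[2] changed, to 0x75. In ECB, a change in C_i affects only P_i. Decrypting the received ciphertext:
P[0]: D(K, 0x4A) = 0x1B.
P[1]: D(K, 0x9A) = 0x16.
P[2]: D(K, 0x75) = 0xE8.
Blocks that differ from the original plaintext: P[2].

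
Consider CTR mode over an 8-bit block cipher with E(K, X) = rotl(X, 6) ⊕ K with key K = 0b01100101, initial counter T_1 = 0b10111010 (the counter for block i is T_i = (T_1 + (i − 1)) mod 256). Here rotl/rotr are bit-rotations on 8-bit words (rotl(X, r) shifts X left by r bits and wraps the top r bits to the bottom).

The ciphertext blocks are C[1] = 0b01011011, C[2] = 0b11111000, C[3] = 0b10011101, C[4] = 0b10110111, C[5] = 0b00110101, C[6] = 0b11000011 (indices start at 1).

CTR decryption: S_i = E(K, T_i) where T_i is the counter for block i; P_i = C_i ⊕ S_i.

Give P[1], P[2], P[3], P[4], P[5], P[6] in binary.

P[1]: T = 0b10111010, S = E(K, T) = 0b11001011; 0b01011011 ⊕ 0b11001011 = 0b10010000.
P[2]: T = 0b10111011, S = E(K, T) = 0b10001011; 0b11111000 ⊕ 0b10001011 = 0b01110011.
P[3]: T = 0b10111100, S = E(K, T) = 0b01001010; 0b10011101 ⊕ 0b01001010 = 0b11010111.
P[4]: T = 0b10111101, S = E(K, T) = 0b00001010; 0b10110111 ⊕ 0b00001010 = 0b10111101.
P[5]: T = 0b10111110, S = E(K, T) = 0b11001010; 0b00110101 ⊕ 0b11001010 = 0b11111111.
P[6]: T = 0b10111111, S = E(K, T) = 0b10001010; 0b11000011 ⊕ 0b10001010 = 0b01001001.

P[1] = 0b10010000, P[2] = 0b01110011, P[3] = 0b11010111, P[4] = 0b10111101, P[5] = 0b11111111, P[6] = 0b01001001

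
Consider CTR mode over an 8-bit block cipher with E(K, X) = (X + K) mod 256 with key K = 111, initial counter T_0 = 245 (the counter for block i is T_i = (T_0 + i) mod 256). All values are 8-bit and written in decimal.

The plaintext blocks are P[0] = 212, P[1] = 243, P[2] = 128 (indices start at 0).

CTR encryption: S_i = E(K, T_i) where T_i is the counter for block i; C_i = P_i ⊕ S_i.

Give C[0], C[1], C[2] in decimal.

C[0] = 176, C[1] = 150, C[2] = 230

C[0]: T = 245, S = E(K, T) = 100; 212 ⊕ 100 = 176.
C[1]: T = 246, S = E(K, T) = 101; 243 ⊕ 101 = 150.
C[2]: T = 247, S = E(K, T) = 102; 128 ⊕ 102 = 230.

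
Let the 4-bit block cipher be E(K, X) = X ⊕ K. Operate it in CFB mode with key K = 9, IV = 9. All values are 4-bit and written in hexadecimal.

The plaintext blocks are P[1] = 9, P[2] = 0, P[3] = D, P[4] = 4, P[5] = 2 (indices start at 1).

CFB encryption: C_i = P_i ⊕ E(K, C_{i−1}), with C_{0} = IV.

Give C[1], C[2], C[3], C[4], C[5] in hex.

C[1] = 9, C[2] = 0, C[3] = 4, C[4] = 9, C[5] = 2

C[1]: E(K, 9) = 0; 9 ⊕ 0 = 9.
C[2]: E(K, 9) = 0; 0 ⊕ 0 = 0.
C[3]: E(K, 0) = 9; D ⊕ 9 = 4.
C[4]: E(K, 4) = D; 4 ⊕ D = 9.
C[5]: E(K, 9) = 0; 2 ⊕ 0 = 2.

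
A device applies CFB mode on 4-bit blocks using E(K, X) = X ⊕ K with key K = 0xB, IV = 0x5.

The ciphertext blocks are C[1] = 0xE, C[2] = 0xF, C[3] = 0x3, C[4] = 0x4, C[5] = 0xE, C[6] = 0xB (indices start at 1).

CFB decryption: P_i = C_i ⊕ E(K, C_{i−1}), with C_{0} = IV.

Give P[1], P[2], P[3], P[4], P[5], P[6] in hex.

P[1]: E(K, 0x5) = 0xE; 0xE ⊕ 0xE = 0x0.
P[2]: E(K, 0xE) = 0x5; 0xF ⊕ 0x5 = 0xA.
P[3]: E(K, 0xF) = 0x4; 0x3 ⊕ 0x4 = 0x7.
P[4]: E(K, 0x3) = 0x8; 0x4 ⊕ 0x8 = 0xC.
P[5]: E(K, 0x4) = 0xF; 0xE ⊕ 0xF = 0x1.
P[6]: E(K, 0xE) = 0x5; 0xB ⊕ 0x5 = 0xE.

P[1] = 0x0, P[2] = 0xA, P[3] = 0x7, P[4] = 0xC, P[5] = 0x1, P[6] = 0xE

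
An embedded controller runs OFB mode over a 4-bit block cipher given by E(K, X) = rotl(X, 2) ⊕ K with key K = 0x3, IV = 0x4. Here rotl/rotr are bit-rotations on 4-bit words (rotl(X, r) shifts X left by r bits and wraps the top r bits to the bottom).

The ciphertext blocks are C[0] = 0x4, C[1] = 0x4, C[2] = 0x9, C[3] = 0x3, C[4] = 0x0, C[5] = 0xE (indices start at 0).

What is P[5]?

OFB decryption: S_i = E(K, S_{i−1}) with S_{−1} = IV; P_i = C_i ⊕ S_i.
P[0]: S = E(K, 0x4) = 0x2; 0x4 ⊕ 0x2 = 0x6.
P[1]: S = E(K, 0x2) = 0xB; 0x4 ⊕ 0xB = 0xF.
P[2]: S = E(K, 0xB) = 0xD; 0x9 ⊕ 0xD = 0x4.
P[3]: S = E(K, 0xD) = 0x4; 0x3 ⊕ 0x4 = 0x7.
P[4]: S = E(K, 0x4) = 0x2; 0x0 ⊕ 0x2 = 0x2.
P[5]: S = E(K, 0x2) = 0xB; 0xE ⊕ 0xB = 0x5.

P[5] = 0x5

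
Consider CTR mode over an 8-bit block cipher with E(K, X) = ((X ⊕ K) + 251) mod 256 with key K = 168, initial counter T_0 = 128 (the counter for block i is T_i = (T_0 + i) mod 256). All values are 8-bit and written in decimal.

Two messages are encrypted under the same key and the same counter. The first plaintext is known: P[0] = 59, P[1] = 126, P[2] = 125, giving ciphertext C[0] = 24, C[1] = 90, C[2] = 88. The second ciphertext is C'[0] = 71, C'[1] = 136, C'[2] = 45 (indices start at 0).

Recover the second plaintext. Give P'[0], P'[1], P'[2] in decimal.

In CTR with a reused counter, both messages share the same keystream S_i, so C_i ⊕ C'_i = P_i ⊕ P'_i and thus P'_i = P_i ⊕ C_i ⊕ C'_i.
P'[0]: 59 ⊕ 24 ⊕ 71 = 100.
P'[1]: 126 ⊕ 90 ⊕ 136 = 172.
P'[2]: 125 ⊕ 88 ⊕ 45 = 8.

P'[0] = 100, P'[1] = 172, P'[2] = 8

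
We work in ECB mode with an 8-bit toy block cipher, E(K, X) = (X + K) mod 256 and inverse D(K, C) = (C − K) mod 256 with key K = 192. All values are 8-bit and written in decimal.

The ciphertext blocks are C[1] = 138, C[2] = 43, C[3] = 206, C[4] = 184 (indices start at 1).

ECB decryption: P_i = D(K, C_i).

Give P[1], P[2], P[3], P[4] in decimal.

P[1]: D(K, 138) = 202.
P[2]: D(K, 43) = 107.
P[3]: D(K, 206) = 14.
P[4]: D(K, 184) = 248.

P[1] = 202, P[2] = 107, P[3] = 14, P[4] = 248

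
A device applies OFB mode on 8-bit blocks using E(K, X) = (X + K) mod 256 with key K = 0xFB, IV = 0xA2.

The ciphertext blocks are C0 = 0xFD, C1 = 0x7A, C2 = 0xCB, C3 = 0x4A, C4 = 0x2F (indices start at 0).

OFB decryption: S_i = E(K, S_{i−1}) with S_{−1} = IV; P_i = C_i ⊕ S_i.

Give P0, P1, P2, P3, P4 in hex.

P0: S = E(K, 0xA2) = 0x9D; 0xFD ⊕ 0x9D = 0x60.
P1: S = E(K, 0x9D) = 0x98; 0x7A ⊕ 0x98 = 0xE2.
P2: S = E(K, 0x98) = 0x93; 0xCB ⊕ 0x93 = 0x58.
P3: S = E(K, 0x93) = 0x8E; 0x4A ⊕ 0x8E = 0xC4.
P4: S = E(K, 0x8E) = 0x89; 0x2F ⊕ 0x89 = 0xA6.

P0 = 0x60, P1 = 0xE2, P2 = 0x58, P3 = 0xC4, P4 = 0xA6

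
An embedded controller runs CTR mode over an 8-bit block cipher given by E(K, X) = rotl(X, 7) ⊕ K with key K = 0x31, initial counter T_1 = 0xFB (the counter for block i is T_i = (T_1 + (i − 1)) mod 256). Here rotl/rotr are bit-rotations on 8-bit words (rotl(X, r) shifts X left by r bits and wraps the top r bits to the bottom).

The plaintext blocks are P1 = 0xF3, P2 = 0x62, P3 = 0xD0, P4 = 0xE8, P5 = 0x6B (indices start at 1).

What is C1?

CTR encryption: S_i = E(K, T_i) where T_i is the counter for block i; C_i = P_i ⊕ S_i.
C1: T = 0xFB, S = E(K, T) = 0xCC; 0xF3 ⊕ 0xCC = 0x3F.

C1 = 0x3F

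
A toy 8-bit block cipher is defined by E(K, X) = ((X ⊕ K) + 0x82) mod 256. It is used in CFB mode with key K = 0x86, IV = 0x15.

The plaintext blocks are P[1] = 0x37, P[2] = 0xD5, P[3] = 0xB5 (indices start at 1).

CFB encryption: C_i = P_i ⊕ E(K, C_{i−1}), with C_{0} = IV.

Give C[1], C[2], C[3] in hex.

C[1] = 0x22, C[2] = 0xF3, C[3] = 0x42

C[1]: E(K, 0x15) = 0x15; 0x37 ⊕ 0x15 = 0x22.
C[2]: E(K, 0x22) = 0x26; 0xD5 ⊕ 0x26 = 0xF3.
C[3]: E(K, 0xF3) = 0xF7; 0xB5 ⊕ 0xF7 = 0x42.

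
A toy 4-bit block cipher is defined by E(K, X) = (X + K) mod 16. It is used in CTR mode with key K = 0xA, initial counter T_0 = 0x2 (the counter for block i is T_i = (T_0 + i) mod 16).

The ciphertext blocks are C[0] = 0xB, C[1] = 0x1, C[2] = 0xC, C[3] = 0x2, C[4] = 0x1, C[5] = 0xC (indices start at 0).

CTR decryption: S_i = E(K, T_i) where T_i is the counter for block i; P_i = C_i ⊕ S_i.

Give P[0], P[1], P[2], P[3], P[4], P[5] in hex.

P[0] = 0x7, P[1] = 0xC, P[2] = 0x2, P[3] = 0xD, P[4] = 0x1, P[5] = 0xD

P[0]: T = 0x2, S = E(K, T) = 0xC; 0xB ⊕ 0xC = 0x7.
P[1]: T = 0x3, S = E(K, T) = 0xD; 0x1 ⊕ 0xD = 0xC.
P[2]: T = 0x4, S = E(K, T) = 0xE; 0xC ⊕ 0xE = 0x2.
P[3]: T = 0x5, S = E(K, T) = 0xF; 0x2 ⊕ 0xF = 0xD.
P[4]: T = 0x6, S = E(K, T) = 0x0; 0x1 ⊕ 0x0 = 0x1.
P[5]: T = 0x7, S = E(K, T) = 0x1; 0xC ⊕ 0x1 = 0xD.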